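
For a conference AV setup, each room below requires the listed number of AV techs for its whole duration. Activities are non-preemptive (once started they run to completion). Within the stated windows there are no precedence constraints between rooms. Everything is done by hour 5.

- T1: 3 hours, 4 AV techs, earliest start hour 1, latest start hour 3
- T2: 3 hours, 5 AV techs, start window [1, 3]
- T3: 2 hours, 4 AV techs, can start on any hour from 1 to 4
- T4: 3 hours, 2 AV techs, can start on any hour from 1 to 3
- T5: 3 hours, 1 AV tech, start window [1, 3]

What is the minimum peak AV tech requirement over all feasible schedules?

Early-start (T1@1, T2@1, T3@1, T4@1, T5@1) gives peak 16: h1:16  h2:16  h3:12  h4:0  h5:0.
Shift T3→4.
Schedule T1@1, T2@1, T3@4, T4@1, T5@1: h1:12  h2:12  h3:12  h4:4  h5:4 — peak 12.

12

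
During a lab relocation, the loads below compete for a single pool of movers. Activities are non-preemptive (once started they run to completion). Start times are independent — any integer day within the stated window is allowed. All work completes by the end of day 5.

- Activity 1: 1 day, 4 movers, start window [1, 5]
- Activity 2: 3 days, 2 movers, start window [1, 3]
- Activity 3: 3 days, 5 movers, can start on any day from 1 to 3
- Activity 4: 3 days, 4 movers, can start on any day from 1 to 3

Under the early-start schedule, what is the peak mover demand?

15

Early-start schedule: Activity 1@1, Activity 2@1, Activity 3@1, Activity 4@1.
Load per day: day 1: 15, day 2: 11, day 3: 11, day 4: 0, day 5: 0.
Peak is 15.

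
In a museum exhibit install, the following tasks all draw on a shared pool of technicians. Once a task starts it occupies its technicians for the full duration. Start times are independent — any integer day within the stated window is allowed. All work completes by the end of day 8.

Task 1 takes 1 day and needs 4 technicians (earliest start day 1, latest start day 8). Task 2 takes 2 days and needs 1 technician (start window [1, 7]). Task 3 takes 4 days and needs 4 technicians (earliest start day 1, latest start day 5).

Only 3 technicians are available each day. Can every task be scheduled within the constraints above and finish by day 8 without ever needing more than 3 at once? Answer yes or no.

no

The minimum achievable peak is 4; 3 < 4, so no feasible schedule stays within the cap.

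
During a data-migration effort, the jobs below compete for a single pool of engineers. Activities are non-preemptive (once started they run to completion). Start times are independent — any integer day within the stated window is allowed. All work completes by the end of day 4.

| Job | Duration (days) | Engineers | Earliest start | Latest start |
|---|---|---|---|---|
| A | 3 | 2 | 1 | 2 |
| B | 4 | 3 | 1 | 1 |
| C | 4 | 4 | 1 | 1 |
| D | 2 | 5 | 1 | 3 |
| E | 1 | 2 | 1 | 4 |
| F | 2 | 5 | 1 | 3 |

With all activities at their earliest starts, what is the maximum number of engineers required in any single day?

21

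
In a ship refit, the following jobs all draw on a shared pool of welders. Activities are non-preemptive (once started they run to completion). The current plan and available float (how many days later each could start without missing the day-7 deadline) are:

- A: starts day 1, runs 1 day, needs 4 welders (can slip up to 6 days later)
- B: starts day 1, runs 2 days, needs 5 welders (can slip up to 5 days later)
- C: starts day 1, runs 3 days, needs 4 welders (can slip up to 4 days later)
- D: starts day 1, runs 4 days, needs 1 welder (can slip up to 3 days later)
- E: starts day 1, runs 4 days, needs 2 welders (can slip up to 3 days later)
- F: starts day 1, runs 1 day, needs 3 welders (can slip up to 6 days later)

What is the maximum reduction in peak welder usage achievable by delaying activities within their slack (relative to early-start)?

13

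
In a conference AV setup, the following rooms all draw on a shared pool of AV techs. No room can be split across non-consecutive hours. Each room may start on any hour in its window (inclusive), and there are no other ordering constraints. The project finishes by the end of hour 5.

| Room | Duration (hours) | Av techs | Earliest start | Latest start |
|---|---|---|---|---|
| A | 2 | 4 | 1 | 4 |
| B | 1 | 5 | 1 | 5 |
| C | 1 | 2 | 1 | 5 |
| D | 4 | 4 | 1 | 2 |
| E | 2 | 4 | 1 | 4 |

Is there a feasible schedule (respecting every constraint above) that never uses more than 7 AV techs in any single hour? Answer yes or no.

no

Total AV tech-hours = 39; over 5 hours the average is 39/5 > 7, so some hour must exceed 7.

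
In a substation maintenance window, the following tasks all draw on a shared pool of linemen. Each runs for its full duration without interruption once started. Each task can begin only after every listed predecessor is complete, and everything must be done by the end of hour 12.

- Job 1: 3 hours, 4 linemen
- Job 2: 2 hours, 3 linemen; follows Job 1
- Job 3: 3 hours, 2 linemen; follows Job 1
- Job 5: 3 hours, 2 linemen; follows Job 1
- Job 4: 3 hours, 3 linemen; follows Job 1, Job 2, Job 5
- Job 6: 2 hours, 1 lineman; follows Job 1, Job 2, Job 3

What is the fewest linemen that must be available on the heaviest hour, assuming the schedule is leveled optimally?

4

Early-start (Job 1@1, Job 2@4, Job 3@4, Job 5@4, Job 4@7, Job 6@7) gives peak 7: h1:4  h2:4  h3:4  h4:7  h5:7  h6:4  h7:4  h8:4  h9:3  h10:0  h11:0  h12:0.
Shift Job 3→6, Job 5→6, Job 4→9, Job 6→9.
Schedule Job 1@1, Job 2@4, Job 3@6, Job 5@6, Job 4@9, Job 6@9: h1:4  h2:4  h3:4  h4:3  h5:3  h6:4  h7:4  h8:4  h9:4  h10:4  h11:3  h12:0 — peak 4.
Total lineman-hours = 41 over 12 hours ⇒ peak ≥ ⌈41/12⌉ = 4, so 4 is optimal.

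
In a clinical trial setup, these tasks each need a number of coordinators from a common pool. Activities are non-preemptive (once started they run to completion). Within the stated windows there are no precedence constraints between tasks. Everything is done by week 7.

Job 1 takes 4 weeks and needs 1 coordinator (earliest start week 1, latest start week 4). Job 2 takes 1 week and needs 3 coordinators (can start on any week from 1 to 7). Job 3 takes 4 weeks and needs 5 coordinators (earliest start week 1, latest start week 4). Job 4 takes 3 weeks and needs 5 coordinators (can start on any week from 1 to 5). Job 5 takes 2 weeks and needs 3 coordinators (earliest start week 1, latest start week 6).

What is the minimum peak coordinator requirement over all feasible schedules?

8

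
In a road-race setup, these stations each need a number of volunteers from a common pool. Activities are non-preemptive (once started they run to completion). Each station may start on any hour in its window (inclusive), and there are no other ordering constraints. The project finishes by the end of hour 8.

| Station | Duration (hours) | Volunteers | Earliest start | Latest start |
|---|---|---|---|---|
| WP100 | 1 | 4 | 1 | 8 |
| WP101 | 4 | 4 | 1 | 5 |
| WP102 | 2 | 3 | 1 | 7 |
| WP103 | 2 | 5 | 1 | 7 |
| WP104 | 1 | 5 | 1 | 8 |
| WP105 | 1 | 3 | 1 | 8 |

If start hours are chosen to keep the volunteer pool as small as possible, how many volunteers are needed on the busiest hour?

Early-start (WP100@1, WP101@1, WP102@1, WP103@1, WP104@1, WP105@1) gives peak 24: h1:24  h2:12  h3:4  h4:4  h5:0  h6:0  h7:0  h8:0.
Shift WP101→2, WP103→6, WP104→8, WP105→3.
Schedule WP100@1, WP101@2, WP102@1, WP103@6, WP104@8, WP105@3: h1:7  h2:7  h3:7  h4:4  h5:4  h6:5  h7:5  h8:5 — peak 7.

7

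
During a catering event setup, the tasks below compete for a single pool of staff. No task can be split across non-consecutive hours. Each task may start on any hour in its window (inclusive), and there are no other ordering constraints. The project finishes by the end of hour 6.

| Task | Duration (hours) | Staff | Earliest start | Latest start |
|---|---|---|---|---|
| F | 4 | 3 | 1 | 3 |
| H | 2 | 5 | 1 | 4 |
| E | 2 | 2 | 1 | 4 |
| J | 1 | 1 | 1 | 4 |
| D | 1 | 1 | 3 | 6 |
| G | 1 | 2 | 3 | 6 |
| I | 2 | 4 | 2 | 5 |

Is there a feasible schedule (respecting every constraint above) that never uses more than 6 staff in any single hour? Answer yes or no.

no

Total staffer-hours = 38; over 6 hours the average is 38/6 > 6, so some hour must exceed 6.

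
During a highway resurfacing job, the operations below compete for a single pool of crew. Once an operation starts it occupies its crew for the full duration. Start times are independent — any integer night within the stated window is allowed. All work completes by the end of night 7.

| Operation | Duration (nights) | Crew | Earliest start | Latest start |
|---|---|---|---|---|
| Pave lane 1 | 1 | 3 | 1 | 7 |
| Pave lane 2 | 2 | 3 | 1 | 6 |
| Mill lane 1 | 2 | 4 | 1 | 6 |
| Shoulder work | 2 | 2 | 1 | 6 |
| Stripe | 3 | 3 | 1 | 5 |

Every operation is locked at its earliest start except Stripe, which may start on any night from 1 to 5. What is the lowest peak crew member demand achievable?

Stripe@1: n1:15  n2:12  n3:3  n4:0  n5:0  n6:0  n7:0 → peak 15
Stripe@2: n1:12  n2:12  n3:3  n4:3  n5:0  n6:0  n7:0 → peak 12
Stripe@3: n1:12  n2:9  n3:3  n4:3  n5:3  n6:0  n7:0 → peak 12
Stripe@4: n1:12  n2:9  n3:0  n4:3  n5:3  n6:3  n7:0 → peak 12
Stripe@5: n1:12  n2:9  n3:0  n4:0  n5:3  n6:3  n7:3 → peak 12
Best is Stripe@2, peak 12.

12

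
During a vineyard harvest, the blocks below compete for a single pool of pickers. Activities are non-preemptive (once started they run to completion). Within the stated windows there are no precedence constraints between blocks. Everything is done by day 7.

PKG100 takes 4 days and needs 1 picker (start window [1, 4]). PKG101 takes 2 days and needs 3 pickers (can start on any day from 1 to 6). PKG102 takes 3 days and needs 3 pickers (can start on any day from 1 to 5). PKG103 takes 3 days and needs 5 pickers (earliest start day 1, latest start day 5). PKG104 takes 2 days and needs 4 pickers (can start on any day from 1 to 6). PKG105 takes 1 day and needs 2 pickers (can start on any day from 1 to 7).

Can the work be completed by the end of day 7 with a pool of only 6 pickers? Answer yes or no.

Total picker-days = 44; over 7 days the average is 44/7 > 6, so some day must exceed 6.

no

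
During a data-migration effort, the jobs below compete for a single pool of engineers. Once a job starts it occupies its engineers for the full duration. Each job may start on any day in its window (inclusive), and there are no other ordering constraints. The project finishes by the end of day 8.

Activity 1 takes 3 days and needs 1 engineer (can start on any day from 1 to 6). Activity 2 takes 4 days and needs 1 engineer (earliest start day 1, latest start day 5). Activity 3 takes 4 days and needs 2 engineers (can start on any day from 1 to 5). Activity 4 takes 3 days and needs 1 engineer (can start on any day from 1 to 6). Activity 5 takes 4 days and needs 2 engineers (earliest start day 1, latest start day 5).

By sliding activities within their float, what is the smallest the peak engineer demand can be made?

Early-start (Activity 1@1, Activity 2@1, Activity 3@1, Activity 4@1, Activity 5@1) gives peak 7: d1:7  d2:7  d3:7  d4:5  d5:0  d6:0  d7:0  d8:0.
Shift Activity 4→4, Activity 5→5.
Schedule Activity 1@1, Activity 2@1, Activity 3@1, Activity 4@4, Activity 5@5: d1:4  d2:4  d3:4  d4:4  d5:3  d6:3  d7:2  d8:2 — peak 4.
Total engineer-days = 26 over 8 days ⇒ peak ≥ ⌈26/8⌉ = 4, so 4 is optimal.

4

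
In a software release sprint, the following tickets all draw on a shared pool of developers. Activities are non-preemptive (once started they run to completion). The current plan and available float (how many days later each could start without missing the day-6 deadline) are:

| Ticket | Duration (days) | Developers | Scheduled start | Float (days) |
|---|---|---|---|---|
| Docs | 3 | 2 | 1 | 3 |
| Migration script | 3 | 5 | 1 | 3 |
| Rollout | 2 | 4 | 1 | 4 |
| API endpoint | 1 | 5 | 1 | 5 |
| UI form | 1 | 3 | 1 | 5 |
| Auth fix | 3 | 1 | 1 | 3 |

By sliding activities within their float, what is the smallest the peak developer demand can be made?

Early-start (Docs@1, Migration script@1, Rollout@1, API endpoint@1, UI form@1, Auth fix@1) gives peak 20: d1:20  d2:12  d3:8  d4:0  d5:0  d6:0.
Shift Rollout→4, API endpoint→6, UI form→4.
Schedule Docs@1, Migration script@1, Rollout@4, API endpoint@6, UI form@4, Auth fix@1: d1:8  d2:8  d3:8  d4:7  d5:4  d6:5 — peak 8.

8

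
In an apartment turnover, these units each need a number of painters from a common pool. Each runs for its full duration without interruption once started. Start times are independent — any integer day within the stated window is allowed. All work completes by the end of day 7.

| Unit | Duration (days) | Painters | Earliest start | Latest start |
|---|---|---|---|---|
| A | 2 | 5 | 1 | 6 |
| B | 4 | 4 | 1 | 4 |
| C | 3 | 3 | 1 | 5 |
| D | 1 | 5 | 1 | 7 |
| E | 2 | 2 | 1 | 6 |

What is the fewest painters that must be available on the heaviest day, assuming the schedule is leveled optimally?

7

Early-start (A@1, B@1, C@1, D@1, E@1) gives peak 19: d1:19  d2:14  d3:7  d4:4  d5:0  d6:0  d7:0.
Shift B→3, C→3, D→7.
Schedule A@1, B@3, C@3, D@7, E@1: d1:7  d2:7  d3:7  d4:7  d5:7  d6:4  d7:5 — peak 7.
Total painter-days = 44 over 7 days ⇒ peak ≥ ⌈44/7⌉ = 7, so 7 is optimal.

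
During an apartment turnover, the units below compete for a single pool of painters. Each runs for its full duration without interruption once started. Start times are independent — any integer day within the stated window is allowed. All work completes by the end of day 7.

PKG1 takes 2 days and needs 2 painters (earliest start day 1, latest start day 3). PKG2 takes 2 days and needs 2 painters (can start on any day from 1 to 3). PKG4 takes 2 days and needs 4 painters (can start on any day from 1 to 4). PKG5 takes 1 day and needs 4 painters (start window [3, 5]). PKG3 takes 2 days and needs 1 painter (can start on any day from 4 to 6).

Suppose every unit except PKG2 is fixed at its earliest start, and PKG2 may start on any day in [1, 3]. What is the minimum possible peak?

PKG2@1: d1:8  d2:8  d3:4  d4:1  d5:1  d6:0  d7:0 → peak 8
PKG2@2: d1:6  d2:8  d3:6  d4:1  d5:1  d6:0  d7:0 → peak 8
PKG2@3: d1:6  d2:6  d3:6  d4:3  d5:1  d6:0  d7:0 → peak 6
Best is PKG2@3, peak 6.

6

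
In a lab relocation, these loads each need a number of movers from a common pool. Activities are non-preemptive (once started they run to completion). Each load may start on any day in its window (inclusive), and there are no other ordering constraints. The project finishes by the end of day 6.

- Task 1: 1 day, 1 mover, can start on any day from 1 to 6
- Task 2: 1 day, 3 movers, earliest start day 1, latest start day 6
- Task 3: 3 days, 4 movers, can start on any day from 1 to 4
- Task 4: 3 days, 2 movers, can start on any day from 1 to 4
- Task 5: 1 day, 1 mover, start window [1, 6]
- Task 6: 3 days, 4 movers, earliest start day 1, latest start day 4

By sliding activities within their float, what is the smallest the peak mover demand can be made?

7

Early-start (Task 1@1, Task 2@1, Task 3@1, Task 4@1, Task 5@1, Task 6@1) gives peak 15: d1:15  d2:10  d3:10  d4:0  d5:0  d6:0.
Shift Task 2→2, Task 4→3, Task 6→4.
Schedule Task 1@1, Task 2@2, Task 3@1, Task 4@3, Task 5@1, Task 6@4: d1:6  d2:7  d3:6  d4:6  d5:6  d6:4 — peak 7.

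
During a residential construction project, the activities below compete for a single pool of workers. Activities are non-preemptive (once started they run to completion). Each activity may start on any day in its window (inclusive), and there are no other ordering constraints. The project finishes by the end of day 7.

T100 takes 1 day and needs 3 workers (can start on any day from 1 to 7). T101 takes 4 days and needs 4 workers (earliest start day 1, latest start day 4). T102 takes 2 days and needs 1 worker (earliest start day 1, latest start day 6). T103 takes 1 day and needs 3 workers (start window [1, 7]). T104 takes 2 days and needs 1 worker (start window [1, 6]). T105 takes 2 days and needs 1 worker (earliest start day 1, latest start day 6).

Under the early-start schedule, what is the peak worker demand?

Early-start schedule: T100@1, T101@1, T102@1, T103@1, T104@1, T105@1.
Load per day: day 1: 13, day 2: 7, day 3: 4, day 4: 4, day 5: 0, day 6: 0, day 7: 0.
Peak is 13.

13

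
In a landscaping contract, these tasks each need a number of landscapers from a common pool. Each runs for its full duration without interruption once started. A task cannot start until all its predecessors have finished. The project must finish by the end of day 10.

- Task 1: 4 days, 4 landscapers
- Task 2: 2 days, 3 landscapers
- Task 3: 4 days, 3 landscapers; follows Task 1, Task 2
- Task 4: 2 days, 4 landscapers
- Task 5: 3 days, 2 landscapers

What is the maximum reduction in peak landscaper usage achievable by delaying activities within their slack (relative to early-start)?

6

Early-start peak: d1:13  d2:13  d3:6  d4:4  d5:3  d6:3  d7:3  d8:3  d9:0  d10:0 ⇒ 13.
Leveled (Task 1@1, Task 2@1, Task 3@5, Task 4@5, Task 5@7): d1:7  d2:7  d3:4  d4:4  d5:7  d6:7  d7:5  d8:5  d9:2  d10:0 ⇒ 7.
Reduction 13 − 7 = 6.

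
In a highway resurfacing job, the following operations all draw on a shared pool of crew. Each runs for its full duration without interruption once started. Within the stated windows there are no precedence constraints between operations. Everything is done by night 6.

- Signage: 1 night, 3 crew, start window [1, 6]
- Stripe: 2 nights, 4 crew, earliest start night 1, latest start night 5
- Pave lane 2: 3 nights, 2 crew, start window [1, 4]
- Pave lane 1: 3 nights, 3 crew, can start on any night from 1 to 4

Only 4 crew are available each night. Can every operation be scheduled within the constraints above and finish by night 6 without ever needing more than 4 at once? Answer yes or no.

no

Total crew member-nights = 26; over 6 nights the average is 26/6 > 4, so some night must exceed 4.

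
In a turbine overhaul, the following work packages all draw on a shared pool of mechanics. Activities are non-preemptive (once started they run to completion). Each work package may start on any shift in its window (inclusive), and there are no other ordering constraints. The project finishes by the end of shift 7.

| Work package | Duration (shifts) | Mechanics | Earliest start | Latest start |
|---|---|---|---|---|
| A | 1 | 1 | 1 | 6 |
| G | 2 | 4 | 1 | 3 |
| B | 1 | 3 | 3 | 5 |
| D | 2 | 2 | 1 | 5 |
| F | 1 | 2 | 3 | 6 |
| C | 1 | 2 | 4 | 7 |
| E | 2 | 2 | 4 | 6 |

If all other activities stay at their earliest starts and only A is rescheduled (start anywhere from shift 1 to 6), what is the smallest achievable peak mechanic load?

6

A@1: s1:7  s2:6  s3:5  s4:4  s5:2  s6:0  s7:0 → peak 7
A@2: s1:6  s2:7  s3:5  s4:4  s5:2  s6:0  s7:0 → peak 7
A@3: s1:6  s2:6  s3:6  s4:4  s5:2  s6:0  s7:0 → peak 6
A@4: s1:6  s2:6  s3:5  s4:5  s5:2  s6:0  s7:0 → peak 6
A@5: s1:6  s2:6  s3:5  s4:4  s5:3  s6:0  s7:0 → peak 6
A@6: s1:6  s2:6  s3:5  s4:4  s5:2  s6:1  s7:0 → peak 6
Best is A@3, peak 6.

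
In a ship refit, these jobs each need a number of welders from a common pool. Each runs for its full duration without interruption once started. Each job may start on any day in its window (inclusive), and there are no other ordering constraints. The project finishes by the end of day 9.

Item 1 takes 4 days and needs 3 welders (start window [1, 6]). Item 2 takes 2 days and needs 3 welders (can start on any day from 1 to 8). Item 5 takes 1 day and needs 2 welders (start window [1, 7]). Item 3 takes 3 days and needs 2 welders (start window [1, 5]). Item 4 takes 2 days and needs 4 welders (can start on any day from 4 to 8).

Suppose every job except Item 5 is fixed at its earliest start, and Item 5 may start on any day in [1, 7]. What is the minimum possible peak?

8

Item 5@1: d1:10  d2:8  d3:5  d4:7  d5:4  d6:0  d7:0  d8:0  d9:0 → peak 10
Item 5@2: d1:8  d2:10  d3:5  d4:7  d5:4  d6:0  d7:0  d8:0  d9:0 → peak 10
Item 5@3: d1:8  d2:8  d3:7  d4:7  d5:4  d6:0  d7:0  d8:0  d9:0 → peak 8
Item 5@4: d1:8  d2:8  d3:5  d4:9  d5:4  d6:0  d7:0  d8:0  d9:0 → peak 9
Item 5@5: d1:8  d2:8  d3:5  d4:7  d5:6  d6:0  d7:0  d8:0  d9:0 → peak 8
Item 5@6: d1:8  d2:8  d3:5  d4:7  d5:4  d6:2  d7:0  d8:0  d9:0 → peak 8
Item 5@7: d1:8  d2:8  d3:5  d4:7  d5:4  d6:0  d7:2  d8:0  d9:0 → peak 8
Best is Item 5@3, peak 8.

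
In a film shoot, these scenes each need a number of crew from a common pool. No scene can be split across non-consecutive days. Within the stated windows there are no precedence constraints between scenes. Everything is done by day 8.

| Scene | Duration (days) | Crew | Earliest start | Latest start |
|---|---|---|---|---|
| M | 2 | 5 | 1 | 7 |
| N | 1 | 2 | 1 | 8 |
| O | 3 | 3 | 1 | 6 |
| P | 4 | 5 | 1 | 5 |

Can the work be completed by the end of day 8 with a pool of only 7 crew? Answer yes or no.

no

The minimum achievable peak is 8; 7 < 8, so no feasible schedule stays within the cap.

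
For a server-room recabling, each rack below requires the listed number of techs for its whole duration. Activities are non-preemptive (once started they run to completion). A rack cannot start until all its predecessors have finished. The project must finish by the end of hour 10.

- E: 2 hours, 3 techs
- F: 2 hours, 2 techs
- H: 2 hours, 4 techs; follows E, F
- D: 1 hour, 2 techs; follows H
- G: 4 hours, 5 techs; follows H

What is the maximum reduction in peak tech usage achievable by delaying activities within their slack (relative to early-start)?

Early-start peak: h1:5  h2:5  h3:4  h4:4  h5:7  h6:5  h7:5  h8:5  h9:0  h10:0 ⇒ 7.
Leveled (E@1, F@1, H@3, D@5, G@6): h1:5  h2:5  h3:4  h4:4  h5:2  h6:5  h7:5  h8:5  h9:5  h10:0 ⇒ 5.
Reduction 7 − 5 = 2.

2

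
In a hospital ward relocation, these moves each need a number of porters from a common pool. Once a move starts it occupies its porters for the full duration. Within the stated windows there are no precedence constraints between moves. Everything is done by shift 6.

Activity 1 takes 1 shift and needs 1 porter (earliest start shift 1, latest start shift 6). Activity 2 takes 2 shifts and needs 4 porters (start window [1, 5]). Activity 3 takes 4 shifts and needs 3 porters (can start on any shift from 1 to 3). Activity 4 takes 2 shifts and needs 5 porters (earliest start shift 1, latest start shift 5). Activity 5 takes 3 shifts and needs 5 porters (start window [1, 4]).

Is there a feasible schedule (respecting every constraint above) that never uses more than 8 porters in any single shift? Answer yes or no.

no

The minimum achievable peak is 9; 8 < 9, so no feasible schedule stays within the cap.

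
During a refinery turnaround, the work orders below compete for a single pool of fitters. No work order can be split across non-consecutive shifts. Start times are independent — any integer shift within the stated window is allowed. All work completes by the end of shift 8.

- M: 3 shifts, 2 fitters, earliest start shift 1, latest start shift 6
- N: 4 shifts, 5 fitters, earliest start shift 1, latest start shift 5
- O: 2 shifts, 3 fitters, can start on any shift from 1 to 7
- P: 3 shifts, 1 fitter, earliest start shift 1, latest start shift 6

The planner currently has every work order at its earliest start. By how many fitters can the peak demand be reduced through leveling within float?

Early-start peak: s1:11  s2:11  s3:8  s4:5  s5:0  s6:0  s7:0  s8:0 ⇒ 11.
Leveled (M@1, N@4, O@1, P@1): s1:6  s2:6  s3:3  s4:5  s5:5  s6:5  s7:5  s8:0 ⇒ 6.
Reduction 11 − 6 = 5.

5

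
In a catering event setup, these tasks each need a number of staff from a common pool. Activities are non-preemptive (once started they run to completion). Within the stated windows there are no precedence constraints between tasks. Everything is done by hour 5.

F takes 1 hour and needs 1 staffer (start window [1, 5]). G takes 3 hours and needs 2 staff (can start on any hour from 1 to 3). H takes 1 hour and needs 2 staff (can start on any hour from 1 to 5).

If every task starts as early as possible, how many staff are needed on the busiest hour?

5

Early-start schedule: F@1, G@1, H@1.
Load per hour: hour 1: 5, hour 2: 2, hour 3: 2, hour 4: 0, hour 5: 0.
Peak is 5.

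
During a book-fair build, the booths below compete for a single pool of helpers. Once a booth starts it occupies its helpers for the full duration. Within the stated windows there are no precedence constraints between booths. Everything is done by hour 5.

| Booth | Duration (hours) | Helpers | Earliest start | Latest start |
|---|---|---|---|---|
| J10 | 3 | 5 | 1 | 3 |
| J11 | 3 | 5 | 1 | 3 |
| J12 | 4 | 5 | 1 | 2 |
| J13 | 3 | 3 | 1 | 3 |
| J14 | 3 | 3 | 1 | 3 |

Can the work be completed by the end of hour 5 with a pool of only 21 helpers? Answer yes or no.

yes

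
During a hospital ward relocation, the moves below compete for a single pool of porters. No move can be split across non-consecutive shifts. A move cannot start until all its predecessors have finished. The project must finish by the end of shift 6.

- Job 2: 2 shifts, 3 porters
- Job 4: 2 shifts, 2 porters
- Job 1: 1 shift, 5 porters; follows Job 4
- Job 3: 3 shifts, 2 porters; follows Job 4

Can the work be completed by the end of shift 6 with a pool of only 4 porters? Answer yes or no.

The minimum achievable peak is 5; 4 < 5, so no feasible schedule stays within the cap.

no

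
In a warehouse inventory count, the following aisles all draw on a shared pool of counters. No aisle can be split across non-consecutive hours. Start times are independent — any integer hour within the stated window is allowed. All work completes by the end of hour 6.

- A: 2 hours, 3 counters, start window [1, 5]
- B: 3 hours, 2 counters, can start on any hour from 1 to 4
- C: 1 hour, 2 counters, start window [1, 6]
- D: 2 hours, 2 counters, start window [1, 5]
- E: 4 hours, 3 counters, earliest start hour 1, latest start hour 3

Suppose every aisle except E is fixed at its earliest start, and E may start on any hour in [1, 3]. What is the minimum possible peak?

9

E@1: h1:12  h2:10  h3:5  h4:3  h5:0  h6:0 → peak 12
E@2: h1:9  h2:10  h3:5  h4:3  h5:3  h6:0 → peak 10
E@3: h1:9  h2:7  h3:5  h4:3  h5:3  h6:3 → peak 9
Best is E@3, peak 9.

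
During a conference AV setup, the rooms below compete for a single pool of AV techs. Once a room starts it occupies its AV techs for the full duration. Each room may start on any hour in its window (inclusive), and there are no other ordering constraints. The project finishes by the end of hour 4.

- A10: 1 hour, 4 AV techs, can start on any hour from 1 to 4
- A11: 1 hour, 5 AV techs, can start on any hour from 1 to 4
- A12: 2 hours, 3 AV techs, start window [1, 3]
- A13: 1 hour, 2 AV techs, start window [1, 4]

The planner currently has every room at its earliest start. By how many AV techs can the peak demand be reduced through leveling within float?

Early-start peak: h1:14  h2:3  h3:0  h4:0 ⇒ 14.
Leveled (A10@1, A11@2, A12@3, A13@3): h1:4  h2:5  h3:5  h4:3 ⇒ 5.
Reduction 14 − 5 = 9.

9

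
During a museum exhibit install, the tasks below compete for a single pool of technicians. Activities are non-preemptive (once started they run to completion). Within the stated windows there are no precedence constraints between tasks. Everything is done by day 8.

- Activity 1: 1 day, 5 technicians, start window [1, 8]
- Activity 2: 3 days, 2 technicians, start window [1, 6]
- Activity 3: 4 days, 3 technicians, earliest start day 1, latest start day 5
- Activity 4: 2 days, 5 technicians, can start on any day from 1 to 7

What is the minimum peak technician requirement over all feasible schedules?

Early-start (Activity 1@1, Activity 2@1, Activity 3@1, Activity 4@1) gives peak 15: d1:15  d2:10  d3:5  d4:3  d5:0  d6:0  d7:0  d8:0.
Shift Activity 2→2, Activity 3→2, Activity 4→6.
Schedule Activity 1@1, Activity 2@2, Activity 3@2, Activity 4@6: d1:5  d2:5  d3:5  d4:5  d5:3  d6:5  d7:5  d8:0 — peak 5.
Total technician-days = 33 over 8 days ⇒ peak ≥ ⌈33/8⌉ = 5, so 5 is optimal.

5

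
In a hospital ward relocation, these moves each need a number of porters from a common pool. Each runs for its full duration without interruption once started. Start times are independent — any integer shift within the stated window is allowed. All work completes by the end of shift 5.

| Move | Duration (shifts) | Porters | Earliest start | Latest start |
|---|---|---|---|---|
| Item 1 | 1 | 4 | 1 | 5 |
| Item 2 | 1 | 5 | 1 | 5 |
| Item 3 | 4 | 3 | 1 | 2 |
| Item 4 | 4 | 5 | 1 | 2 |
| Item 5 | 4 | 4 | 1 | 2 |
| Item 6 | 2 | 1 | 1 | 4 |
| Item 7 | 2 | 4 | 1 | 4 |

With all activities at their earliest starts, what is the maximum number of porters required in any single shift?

Early-start schedule: Item 1@1, Item 2@1, Item 3@1, Item 4@1, Item 5@1, Item 6@1, Item 7@1.
Load per shift: shift 1: 26, shift 2: 17, shift 3: 12, shift 4: 12, shift 5: 0.
Peak is 26.

26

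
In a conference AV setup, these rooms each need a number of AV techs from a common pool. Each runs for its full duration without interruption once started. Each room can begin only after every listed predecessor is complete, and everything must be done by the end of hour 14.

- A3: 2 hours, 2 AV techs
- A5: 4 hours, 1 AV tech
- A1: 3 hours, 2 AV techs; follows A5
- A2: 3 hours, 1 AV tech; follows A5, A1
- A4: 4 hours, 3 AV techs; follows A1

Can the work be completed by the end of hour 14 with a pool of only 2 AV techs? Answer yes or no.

Total AV tech-hours = 29; over 14 hours the average is 29/14 > 2, so some hour must exceed 2.

no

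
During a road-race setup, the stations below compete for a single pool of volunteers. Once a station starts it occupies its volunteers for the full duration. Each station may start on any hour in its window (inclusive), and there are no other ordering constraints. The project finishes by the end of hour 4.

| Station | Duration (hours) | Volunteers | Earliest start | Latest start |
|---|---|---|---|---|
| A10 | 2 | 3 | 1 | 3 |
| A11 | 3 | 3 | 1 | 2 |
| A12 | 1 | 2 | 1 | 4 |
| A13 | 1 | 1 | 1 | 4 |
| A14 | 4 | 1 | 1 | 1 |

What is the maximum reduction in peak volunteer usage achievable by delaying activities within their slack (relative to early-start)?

3

Early-start peak: h1:10  h2:7  h3:4  h4:1 ⇒ 10.
Leveled (A10@1, A11@1, A12@3, A13@3, A14@1): h1:7  h2:7  h3:7  h4:1 ⇒ 7.
Reduction 10 − 7 = 3.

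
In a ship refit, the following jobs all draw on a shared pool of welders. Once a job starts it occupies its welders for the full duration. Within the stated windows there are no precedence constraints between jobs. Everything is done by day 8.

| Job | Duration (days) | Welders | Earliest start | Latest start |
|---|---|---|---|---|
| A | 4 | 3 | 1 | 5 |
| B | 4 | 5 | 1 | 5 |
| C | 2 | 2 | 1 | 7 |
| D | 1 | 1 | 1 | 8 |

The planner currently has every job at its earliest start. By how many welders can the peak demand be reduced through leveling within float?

6

Early-start peak: d1:11  d2:10  d3:8  d4:8  d5:0  d6:0  d7:0  d8:0 ⇒ 11.
Leveled (A@1, B@5, C@1, D@3): d1:5  d2:5  d3:4  d4:3  d5:5  d6:5  d7:5  d8:5 ⇒ 5.
Reduction 11 − 5 = 6.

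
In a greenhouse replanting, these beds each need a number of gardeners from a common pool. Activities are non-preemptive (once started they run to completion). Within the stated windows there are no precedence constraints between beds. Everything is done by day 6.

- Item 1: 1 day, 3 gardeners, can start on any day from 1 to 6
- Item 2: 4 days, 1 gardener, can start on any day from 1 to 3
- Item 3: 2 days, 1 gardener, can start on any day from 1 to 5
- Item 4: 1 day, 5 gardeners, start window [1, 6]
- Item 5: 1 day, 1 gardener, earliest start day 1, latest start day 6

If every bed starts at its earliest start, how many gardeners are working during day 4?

At early start, day 4 has: Item 2.
Demand: 1 = 1.

1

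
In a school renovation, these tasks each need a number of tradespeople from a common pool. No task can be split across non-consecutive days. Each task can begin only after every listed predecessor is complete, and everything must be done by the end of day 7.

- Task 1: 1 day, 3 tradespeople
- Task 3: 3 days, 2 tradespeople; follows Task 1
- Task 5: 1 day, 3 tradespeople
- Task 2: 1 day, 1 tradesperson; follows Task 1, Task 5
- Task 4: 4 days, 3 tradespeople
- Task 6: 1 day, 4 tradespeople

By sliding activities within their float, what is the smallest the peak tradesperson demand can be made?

Early-start (Task 1@1, Task 3@2, Task 5@1, Task 2@2, Task 4@1, Task 6@1) gives peak 13: d1:13  d2:6  d3:5  d4:5  d5:0  d6:0  d7:0.
Shift Task 5→2, Task 2→5, Task 4→3, Task 6→7.
Schedule Task 1@1, Task 3@2, Task 5@2, Task 2@5, Task 4@3, Task 6@7: d1:3  d2:5  d3:5  d4:5  d5:4  d6:3  d7:4 — peak 5.
Total tradesperson-days = 29 over 7 days ⇒ peak ≥ ⌈29/7⌉ = 5, so 5 is optimal.

5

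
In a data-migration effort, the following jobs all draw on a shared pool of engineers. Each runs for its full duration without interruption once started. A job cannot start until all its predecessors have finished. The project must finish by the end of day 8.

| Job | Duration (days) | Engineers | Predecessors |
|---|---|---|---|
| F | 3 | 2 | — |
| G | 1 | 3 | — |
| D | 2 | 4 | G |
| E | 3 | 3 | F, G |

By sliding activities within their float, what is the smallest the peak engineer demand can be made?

5

Early-start (F@1, G@1, D@2, E@4) gives peak 6: d1:5  d2:6  d3:6  d4:3  d5:3  d6:3  d7:0  d8:0.
Shift D→4, E→6.
Schedule F@1, G@1, D@4, E@6: d1:5  d2:2  d3:2  d4:4  d5:4  d6:3  d7:3  d8:3 — peak 5.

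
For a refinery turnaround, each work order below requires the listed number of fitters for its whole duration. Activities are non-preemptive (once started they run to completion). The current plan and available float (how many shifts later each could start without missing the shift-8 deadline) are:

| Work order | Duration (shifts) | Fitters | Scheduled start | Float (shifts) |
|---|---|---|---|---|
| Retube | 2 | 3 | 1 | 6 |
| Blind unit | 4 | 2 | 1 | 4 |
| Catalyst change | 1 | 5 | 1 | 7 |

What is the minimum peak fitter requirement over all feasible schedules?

Early-start (Retube@1, Blind unit@1, Catalyst change@1) gives peak 10: s1:10  s2:5  s3:2  s4:2  s5:0  s6:0  s7:0  s8:0.
Shift Catalyst change→5.
Schedule Retube@1, Blind unit@1, Catalyst change@5: s1:5  s2:5  s3:2  s4:2  s5:5  s6:0  s7:0  s8:0 — peak 5.

5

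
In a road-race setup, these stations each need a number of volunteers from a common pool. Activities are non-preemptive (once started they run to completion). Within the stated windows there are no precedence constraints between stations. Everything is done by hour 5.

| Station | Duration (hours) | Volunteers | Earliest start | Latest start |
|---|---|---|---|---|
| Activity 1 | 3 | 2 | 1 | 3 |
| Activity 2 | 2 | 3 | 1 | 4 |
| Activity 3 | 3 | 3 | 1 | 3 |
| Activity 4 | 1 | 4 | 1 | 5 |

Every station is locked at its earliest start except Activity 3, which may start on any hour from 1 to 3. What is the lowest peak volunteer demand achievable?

9

Activity 3@1: h1:12  h2:8  h3:5  h4:0  h5:0 → peak 12
Activity 3@2: h1:9  h2:8  h3:5  h4:3  h5:0 → peak 9
Activity 3@3: h1:9  h2:5  h3:5  h4:3  h5:3 → peak 9
Best is Activity 3@2, peak 9.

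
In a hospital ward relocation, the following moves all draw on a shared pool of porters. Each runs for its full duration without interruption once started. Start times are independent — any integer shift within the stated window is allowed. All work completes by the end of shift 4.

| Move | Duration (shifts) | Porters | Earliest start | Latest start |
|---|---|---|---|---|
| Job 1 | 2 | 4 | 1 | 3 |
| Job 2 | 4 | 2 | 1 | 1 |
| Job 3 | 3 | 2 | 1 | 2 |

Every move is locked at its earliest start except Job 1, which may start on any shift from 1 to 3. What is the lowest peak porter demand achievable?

8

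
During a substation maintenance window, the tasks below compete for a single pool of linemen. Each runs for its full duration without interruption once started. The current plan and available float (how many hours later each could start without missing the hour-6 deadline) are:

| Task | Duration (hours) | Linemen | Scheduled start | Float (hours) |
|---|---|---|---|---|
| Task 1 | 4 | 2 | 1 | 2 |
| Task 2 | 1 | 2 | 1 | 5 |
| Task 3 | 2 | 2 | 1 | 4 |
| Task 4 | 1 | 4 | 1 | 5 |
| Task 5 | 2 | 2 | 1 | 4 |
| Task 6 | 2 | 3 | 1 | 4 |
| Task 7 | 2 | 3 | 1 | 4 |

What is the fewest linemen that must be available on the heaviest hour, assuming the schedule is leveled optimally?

Early-start (Task 1@1, Task 2@1, Task 3@1, Task 4@1, Task 5@1, Task 6@1, Task 7@1) gives peak 18: h1:18  h2:12  h3:2  h4:2  h5:0  h6:0.
Shift Task 4→4, Task 5→2, Task 6→5, Task 7→5.
Schedule Task 1@1, Task 2@1, Task 3@1, Task 4@4, Task 5@2, Task 6@5, Task 7@5: h1:6  h2:6  h3:4  h4:6  h5:6  h6:6 — peak 6.
Total lineman-hours = 34 over 6 hours ⇒ peak ≥ ⌈34/6⌉ = 6, so 6 is optimal.

6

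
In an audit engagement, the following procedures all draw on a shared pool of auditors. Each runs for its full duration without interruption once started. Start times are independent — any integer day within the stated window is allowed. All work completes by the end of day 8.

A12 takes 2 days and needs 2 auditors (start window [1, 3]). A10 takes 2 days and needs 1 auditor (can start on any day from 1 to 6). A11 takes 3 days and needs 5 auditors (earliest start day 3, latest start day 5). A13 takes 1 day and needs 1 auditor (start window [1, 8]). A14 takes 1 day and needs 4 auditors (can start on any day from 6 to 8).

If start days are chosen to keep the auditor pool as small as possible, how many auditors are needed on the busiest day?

5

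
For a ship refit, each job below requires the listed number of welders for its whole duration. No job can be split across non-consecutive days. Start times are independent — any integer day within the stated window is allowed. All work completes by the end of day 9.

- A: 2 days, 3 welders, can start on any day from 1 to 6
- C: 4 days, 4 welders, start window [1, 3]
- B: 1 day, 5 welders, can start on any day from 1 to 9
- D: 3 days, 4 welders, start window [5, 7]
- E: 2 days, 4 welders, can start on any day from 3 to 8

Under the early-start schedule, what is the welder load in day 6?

4

At early start, day 6 has: D.
Demand: 4 = 4.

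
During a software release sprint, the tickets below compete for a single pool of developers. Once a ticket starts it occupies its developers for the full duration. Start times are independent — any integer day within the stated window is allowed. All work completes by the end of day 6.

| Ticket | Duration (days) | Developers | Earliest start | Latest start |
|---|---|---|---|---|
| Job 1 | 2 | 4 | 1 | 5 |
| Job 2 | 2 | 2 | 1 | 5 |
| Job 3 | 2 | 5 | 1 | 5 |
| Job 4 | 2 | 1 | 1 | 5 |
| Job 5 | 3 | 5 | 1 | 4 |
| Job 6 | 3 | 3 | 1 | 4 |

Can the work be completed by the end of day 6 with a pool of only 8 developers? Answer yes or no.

no

The minimum achievable peak is 9; 8 < 9, so no feasible schedule stays within the cap.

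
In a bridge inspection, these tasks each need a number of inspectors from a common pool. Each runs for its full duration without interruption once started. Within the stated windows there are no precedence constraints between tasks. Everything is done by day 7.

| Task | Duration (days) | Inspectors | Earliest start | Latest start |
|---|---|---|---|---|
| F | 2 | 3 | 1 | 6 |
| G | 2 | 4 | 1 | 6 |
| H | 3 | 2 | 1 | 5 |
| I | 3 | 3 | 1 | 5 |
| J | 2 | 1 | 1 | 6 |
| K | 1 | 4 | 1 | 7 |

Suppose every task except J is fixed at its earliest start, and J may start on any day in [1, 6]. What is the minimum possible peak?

16

J@1: d1:17  d2:13  d3:5  d4:0  d5:0  d6:0  d7:0 → peak 17
J@2: d1:16  d2:13  d3:6  d4:0  d5:0  d6:0  d7:0 → peak 16
J@3: d1:16  d2:12  d3:6  d4:1  d5:0  d6:0  d7:0 → peak 16
J@4: d1:16  d2:12  d3:5  d4:1  d5:1  d6:0  d7:0 → peak 16
J@5: d1:16  d2:12  d3:5  d4:0  d5:1  d6:1  d7:0 → peak 16
J@6: d1:16  d2:12  d3:5  d4:0  d5:0  d6:1  d7:1 → peak 16
Best is J@2, peak 16.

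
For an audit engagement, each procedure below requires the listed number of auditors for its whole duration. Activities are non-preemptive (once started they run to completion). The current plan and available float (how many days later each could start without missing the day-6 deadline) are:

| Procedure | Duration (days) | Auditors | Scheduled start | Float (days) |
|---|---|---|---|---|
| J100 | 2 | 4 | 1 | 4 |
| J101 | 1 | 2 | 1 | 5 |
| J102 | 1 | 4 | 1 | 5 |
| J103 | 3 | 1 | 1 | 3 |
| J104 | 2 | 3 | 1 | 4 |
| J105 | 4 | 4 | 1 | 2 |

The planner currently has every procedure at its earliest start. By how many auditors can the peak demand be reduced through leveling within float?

10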